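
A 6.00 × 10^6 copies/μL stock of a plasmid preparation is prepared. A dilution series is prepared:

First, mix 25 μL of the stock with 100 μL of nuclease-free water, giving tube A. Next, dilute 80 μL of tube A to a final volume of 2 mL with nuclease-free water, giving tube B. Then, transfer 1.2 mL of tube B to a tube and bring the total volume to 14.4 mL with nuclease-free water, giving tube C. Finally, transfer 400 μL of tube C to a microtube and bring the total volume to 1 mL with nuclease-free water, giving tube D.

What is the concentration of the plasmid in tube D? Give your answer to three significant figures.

Step 1: 25 μL + 100 μL = 125 μL total → factor 125/25 = 5
Step 2: 80 μL brought to 2 mL → factor 2000/80 = 25
Step 3: 1.2 mL brought to 14.4 mL → factor 14.4/1.2 = 12
Step 4: 400 μL brought to 1 mL → factor 1000/400 = 2.5
Overall dilution factor = 5 × 25 × 12 × 2.5 = 3750
Final = 6.00 × 10^6 copies/μL / 3750 = 1.60 × 10^3 copies/μL

1.60 × 10^3 copies/μL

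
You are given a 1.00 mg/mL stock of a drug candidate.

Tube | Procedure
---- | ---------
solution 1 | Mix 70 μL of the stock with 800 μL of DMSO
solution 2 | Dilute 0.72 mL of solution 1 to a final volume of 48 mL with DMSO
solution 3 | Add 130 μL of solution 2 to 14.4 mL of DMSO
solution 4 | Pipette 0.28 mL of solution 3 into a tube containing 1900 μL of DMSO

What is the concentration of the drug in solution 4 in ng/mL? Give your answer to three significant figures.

1.39 ng/mL

Step 1: 70 μL + 800 μL = 870 μL total → factor 870/70 = 12.429
Step 2: 0.72 mL brought to 48 mL → factor 48/0.72 = 66.667
Step 3: 130 μL + 14.4 mL = 14530 μL total → factor 14530/130 = 111.77
Step 4: 0.28 mL + 1900 μL = 2.18 mL total → factor 2.18/0.28 = 7.7857
Overall dilution factor = 12.429 × 66.667 × 111.77 × 7.7857 = 7.2103 × 10^5
Final = 1.00 mg/mL / 7.2103 × 10^5 = 1.387 × 10^-6 mg/mL = 1.39 ng/mL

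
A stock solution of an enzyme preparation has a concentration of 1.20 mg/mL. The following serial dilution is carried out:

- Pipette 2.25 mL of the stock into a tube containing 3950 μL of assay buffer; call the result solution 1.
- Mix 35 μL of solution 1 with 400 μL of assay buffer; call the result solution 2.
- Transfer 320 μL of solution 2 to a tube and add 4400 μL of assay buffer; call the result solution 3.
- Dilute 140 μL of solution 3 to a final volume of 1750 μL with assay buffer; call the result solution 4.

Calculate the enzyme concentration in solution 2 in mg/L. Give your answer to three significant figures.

35.0 mg/L

Step 1: 2.25 mL + 3950 μL = 6.2 mL total → factor 6.2/2.25 = 2.7556
Step 2: 35 μL + 400 μL = 435 μL total → factor 435/35 = 12.429
Dilution factor through solution 2 = 2.7556 × 12.429 = 34.248
[solution 2] = 1.20 mg/mL / 34.248 = 0.03504 mg/mL = 35.0 mg/L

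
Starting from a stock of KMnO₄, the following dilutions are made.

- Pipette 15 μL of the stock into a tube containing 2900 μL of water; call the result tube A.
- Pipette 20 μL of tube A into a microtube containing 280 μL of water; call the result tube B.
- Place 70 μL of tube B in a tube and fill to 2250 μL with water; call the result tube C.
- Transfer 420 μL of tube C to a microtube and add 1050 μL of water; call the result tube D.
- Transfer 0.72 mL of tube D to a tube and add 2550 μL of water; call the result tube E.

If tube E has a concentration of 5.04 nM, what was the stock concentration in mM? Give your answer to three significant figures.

7.51 mM

Step 1: 15 μL + 2900 μL = 2915 μL total → factor 2915/15 = 194.33
Step 2: 20 μL + 280 μL = 300 μL total → factor 300/20 = 15
Step 3: 70 μL brought to 2250 μL → factor 2250/70 = 32.143
Step 4: 420 μL + 1050 μL = 1470 μL total → factor 1470/420 = 3.5
Step 5: 0.72 mL + 2550 μL = 3.27 mL total → factor 3.27/0.72 = 4.5417
Overall dilution factor = 194.33 × 15 × 32.143 × 3.5 × 4.5417 = 1.4894 × 10^6
Stock = 5.04 nM × 1.4894 × 10^6 = 7.506 × 10^6 nM = 7.51 mM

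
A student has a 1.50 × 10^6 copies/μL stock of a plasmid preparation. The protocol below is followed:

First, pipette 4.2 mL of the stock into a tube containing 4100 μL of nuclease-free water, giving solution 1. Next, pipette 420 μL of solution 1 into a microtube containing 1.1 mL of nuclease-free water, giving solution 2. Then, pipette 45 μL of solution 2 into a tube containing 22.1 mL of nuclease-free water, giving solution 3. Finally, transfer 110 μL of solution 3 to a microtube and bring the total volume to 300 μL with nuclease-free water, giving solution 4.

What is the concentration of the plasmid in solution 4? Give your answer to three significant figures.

156 copies/μL

Step 1: 4.2 mL + 4100 μL = 8.3 mL total → factor 8.3/4.2 = 1.9762
Step 2: 420 μL + 1.1 mL = 1520 μL total → factor 1520/420 = 3.619
Step 3: 45 μL + 22.1 mL = 22145 μL total → factor 22145/45 = 492.11
Step 4: 110 μL brought to 300 μL → factor 300/110 = 2.7273
Overall dilution factor = 1.9762 × 3.619 × 492.11 × 2.7273 = 9598.8
Final = 1.50 × 10^6 copies/μL / 9598.8 = 156 copies/μL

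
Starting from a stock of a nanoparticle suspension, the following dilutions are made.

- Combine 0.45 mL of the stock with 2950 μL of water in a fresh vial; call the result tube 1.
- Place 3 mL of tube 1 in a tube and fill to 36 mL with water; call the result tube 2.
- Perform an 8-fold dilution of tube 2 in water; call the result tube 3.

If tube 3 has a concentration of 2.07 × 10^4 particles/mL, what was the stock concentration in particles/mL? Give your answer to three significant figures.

Step 1: 0.45 mL + 2950 μL = 3.4 mL total → factor 3.4/0.45 = 7.5556
Step 2: 3 mL brought to 36 mL → factor 36/3 = 12
Step 3: 8-fold → factor 8
Overall dilution factor = 7.5556 × 12 × 8 = 725.33
Stock = 2.07 × 10^4 particles/mL × 725.33 = 1.50 × 10^7 particles/mL

1.50 × 10^7 particles/mL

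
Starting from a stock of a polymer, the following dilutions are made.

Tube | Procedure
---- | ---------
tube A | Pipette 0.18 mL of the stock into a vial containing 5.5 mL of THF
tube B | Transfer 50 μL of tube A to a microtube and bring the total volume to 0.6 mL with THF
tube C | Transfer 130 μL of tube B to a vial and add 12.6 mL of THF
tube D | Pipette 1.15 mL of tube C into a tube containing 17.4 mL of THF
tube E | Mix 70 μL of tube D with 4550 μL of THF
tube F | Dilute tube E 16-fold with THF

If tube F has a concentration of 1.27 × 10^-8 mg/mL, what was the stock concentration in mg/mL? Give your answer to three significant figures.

8.02 mg/mL

Step 1: 0.18 mL + 5.5 mL = 5.68 mL total → factor 5.68/0.18 = 31.556
Step 2: 50 μL brought to 0.6 mL → factor 600/50 = 12
Step 3: 130 μL + 12.6 mL = 12730 μL total → factor 12730/130 = 97.923
Step 4: 1.15 mL + 17.4 mL = 18.55 mL total → factor 18.55/1.15 = 16.13
Step 5: 70 μL + 4550 μL = 4620 μL total → factor 4620/70 = 66
Step 6: 16-fold → factor 16
Overall dilution factor = 31.556 × 12 × 97.923 × 16.13 × 66 × 16 = 6.3161 × 10^8
Stock = 1.27 × 10^-8 mg/mL × 6.3161 × 10^8 = 8.02 mg/mL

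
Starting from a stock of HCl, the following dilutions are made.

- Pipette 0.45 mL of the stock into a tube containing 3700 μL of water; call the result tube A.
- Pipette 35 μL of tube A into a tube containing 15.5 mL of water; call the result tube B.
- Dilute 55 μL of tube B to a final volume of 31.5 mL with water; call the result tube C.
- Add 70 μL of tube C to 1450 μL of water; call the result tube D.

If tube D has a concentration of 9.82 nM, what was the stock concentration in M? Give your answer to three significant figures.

Step 1: 0.45 mL + 3700 μL = 4.15 mL total → factor 4.15/0.45 = 9.2222
Step 2: 35 μL + 15.5 mL = 15535 μL total → factor 15535/35 = 443.86
Step 3: 55 μL brought to 31.5 mL → factor 31500/55 = 572.73
Step 4: 70 μL + 1450 μL = 1520 μL total → factor 1520/70 = 21.714
Overall dilution factor = 9.2222 × 443.86 × 572.73 × 21.714 = 5.0906 × 10^7
Stock = 9.82 nM × 5.0906 × 10^7 = 4.999 × 10^8 nM = 0.500 M

0.500 M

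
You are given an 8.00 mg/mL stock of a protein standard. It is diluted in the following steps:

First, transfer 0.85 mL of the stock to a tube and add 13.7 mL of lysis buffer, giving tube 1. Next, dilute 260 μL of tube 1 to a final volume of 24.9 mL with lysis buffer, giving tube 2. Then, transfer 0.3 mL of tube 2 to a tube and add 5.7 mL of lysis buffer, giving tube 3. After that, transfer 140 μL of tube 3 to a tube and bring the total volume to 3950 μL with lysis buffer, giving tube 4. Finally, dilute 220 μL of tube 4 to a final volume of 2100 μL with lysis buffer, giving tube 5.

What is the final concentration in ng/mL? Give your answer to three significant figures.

0.906 ng/mL

Step 1: 0.85 mL + 13.7 mL = 14.55 mL total → factor 14.55/0.85 = 17.118
Step 2: 260 μL brought to 24.9 mL → factor 24900/260 = 95.769
Step 3: 0.3 mL + 5.7 mL = 6 mL total → factor 6/0.3 = 20
Step 4: 140 μL brought to 3950 μL → factor 3950/140 = 28.214
Step 5: 220 μL brought to 2100 μL → factor 2100/220 = 9.5455
Overall dilution factor = 17.118 × 95.769 × 20 × 28.214 × 9.5455 = 8.8301 × 10^6
Final = 8.00 mg/mL / 8.8301 × 10^6 = 9.060 × 10^-7 mg/mL = 0.906 ng/mL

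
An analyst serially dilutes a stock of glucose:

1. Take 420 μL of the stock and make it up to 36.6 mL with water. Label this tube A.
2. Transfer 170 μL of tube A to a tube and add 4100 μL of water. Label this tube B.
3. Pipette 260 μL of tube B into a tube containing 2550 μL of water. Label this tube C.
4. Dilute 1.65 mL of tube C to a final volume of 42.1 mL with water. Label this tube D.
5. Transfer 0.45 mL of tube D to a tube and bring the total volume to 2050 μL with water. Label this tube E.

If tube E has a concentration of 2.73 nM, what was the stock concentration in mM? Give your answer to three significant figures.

7.51 mM

Step 1: 420 μL brought to 36.6 mL → factor 36600/420 = 87.143
Step 2: 170 μL + 4100 μL = 4270 μL total → factor 4270/170 = 25.118
Step 3: 260 μL + 2550 μL = 2810 μL total → factor 2810/260 = 10.808
Step 4: 1.65 mL brought to 42.1 mL → factor 42.1/1.65 = 25.515
Step 5: 0.45 mL brought to 2050 μL → factor 2.05/0.45 = 4.5556
Overall dilution factor = 87.143 × 25.118 × 10.808 × 25.515 × 4.5556 = 2.7497 × 10^6
Stock = 2.73 nM × 2.7497 × 10^6 = 7.507 × 10^6 nM = 7.51 mM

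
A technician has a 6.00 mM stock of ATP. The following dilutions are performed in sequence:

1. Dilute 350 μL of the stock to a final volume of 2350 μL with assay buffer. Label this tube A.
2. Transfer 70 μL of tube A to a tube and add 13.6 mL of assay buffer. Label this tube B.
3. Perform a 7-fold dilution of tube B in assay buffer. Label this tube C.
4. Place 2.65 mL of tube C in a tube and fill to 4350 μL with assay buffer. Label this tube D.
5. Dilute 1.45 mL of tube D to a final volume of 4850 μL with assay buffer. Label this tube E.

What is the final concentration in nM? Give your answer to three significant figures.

Step 1: 350 μL brought to 2350 μL → factor 2350/350 = 6.7143
Step 2: 70 μL + 13.6 mL = 13670 μL total → factor 13670/70 = 195.29
Step 3: 7-fold → factor 7
Step 4: 2.65 mL brought to 4350 μL → factor 4.35/2.65 = 1.6415
Step 5: 1.45 mL brought to 4850 μL → factor 4.85/1.45 = 3.3448
Overall dilution factor = 6.7143 × 195.29 × 7 × 1.6415 × 3.3448 = 50395
Final = 6.00 mM / 50395 = 0.0001191 mM = 119 nM

119 nM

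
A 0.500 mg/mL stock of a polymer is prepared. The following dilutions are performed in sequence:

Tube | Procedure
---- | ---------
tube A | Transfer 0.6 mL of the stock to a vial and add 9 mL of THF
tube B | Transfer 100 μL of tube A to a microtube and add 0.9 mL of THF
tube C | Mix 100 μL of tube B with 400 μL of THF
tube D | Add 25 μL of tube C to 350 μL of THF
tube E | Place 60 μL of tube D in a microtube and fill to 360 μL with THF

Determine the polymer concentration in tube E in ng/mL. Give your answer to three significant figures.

Step 1: 0.6 mL + 9 mL = 9.6 mL total → factor 9.6/0.6 = 16
Step 2: 100 μL + 0.9 mL = 1000 μL total → factor 1000/100 = 10
Step 3: 100 μL + 400 μL = 500 μL total → factor 500/100 = 5
Step 4: 25 μL + 350 μL = 375 μL total → factor 375/25 = 15
Step 5: 60 μL brought to 360 μL → factor 360/60 = 6
Overall dilution factor = 16 × 10 × 5 × 15 × 6 = 72000
Final = 0.500 mg/mL / 72000 = 6.944 × 10^-6 mg/mL = 6.94 ng/mL

6.94 ng/mL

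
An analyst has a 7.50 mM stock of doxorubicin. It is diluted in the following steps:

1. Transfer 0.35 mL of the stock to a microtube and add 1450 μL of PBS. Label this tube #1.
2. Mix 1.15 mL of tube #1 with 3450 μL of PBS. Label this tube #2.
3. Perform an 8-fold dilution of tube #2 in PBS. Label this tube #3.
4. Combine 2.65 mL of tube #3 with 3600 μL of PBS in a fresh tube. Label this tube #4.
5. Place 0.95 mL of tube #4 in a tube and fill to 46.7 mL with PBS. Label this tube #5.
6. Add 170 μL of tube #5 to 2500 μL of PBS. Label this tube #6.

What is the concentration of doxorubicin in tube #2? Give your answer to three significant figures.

0.365 mM

Step 1: 0.35 mL + 1450 μL = 1.8 mL total → factor 1.8/0.35 = 5.1429
Step 2: 1.15 mL + 3450 μL = 4.6 mL total → factor 4.6/1.15 = 4
Dilution factor through tube #2 = 5.1429 × 4 = 20.571
[tube #2] = 7.50 mM / 20.571 = 0.365 mM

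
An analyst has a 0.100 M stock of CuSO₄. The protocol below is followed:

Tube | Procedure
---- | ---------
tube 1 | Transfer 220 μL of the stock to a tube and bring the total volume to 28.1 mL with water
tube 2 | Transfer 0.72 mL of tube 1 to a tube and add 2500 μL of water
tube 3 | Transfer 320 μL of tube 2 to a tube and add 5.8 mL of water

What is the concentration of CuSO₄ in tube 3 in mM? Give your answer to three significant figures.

0.00915 mM

Step 1: 220 μL brought to 28.1 mL → factor 28100/220 = 127.73
Step 2: 0.72 mL + 2500 μL = 3.22 mL total → factor 3.22/0.72 = 4.4722
Step 3: 320 μL + 5.8 mL = 6120 μL total → factor 6120/320 = 19.125
Overall dilution factor = 127.73 × 4.4722 × 19.125 = 10925
Final = 0.100 M / 10925 = 9.154 × 10^-6 M = 0.00915 mM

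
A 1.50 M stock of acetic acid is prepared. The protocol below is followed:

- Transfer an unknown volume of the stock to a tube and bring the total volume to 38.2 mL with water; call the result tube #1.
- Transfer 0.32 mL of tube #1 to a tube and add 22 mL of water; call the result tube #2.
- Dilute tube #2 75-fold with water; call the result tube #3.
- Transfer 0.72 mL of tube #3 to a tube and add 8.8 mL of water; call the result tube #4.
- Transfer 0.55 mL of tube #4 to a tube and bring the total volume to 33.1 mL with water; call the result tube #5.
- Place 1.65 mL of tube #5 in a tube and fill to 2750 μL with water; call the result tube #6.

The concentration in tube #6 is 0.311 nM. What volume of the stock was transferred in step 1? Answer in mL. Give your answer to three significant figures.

Step 1: v brought to 38.2 mL → factor = 38.2 mL/v
Step 2: 0.32 mL + 22 mL = 22.32 mL total → factor 22.32/0.32 = 69.75
Step 3: 75-fold → factor 75
Step 4: 0.72 mL + 8.8 mL = 9.52 mL total → factor 9.52/0.72 = 13.222
Step 5: 0.55 mL brought to 33.1 mL → factor 33.1/0.55 = 60.182
Step 6: 1.65 mL brought to 2750 μL → factor 2.75/1.65 = 1.6667
Product of known-step factors = 6.9378 × 10^6
Overall factor = 1.50 M / (0.311 nM) = 4.8232 × 10^9
Step-1 factor = 4.8232 × 10^9 / 6.9378 × 10^6 = 695.2
v = 38.2 mL / 695.2 = 0.0549 mL

0.0549 mL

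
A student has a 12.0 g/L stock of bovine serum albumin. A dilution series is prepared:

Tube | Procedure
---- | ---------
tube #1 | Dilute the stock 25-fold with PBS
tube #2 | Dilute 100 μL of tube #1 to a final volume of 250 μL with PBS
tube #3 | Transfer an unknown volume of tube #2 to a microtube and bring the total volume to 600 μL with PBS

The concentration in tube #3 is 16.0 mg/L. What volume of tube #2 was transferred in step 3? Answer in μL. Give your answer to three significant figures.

50.0 μL

Step 1: 25-fold → factor 25
Step 2: 100 μL brought to 250 μL → factor 250/100 = 2.5
Step 3: v brought to 600 μL → factor = 600 μL/v
Product of known-step factors = 62.5
Overall factor = 12.0 g/L / (16.0 mg/L) = 750
Step-3 factor = 750 / 62.5 = 12
v = 600 μL / 12 = 50.0 μL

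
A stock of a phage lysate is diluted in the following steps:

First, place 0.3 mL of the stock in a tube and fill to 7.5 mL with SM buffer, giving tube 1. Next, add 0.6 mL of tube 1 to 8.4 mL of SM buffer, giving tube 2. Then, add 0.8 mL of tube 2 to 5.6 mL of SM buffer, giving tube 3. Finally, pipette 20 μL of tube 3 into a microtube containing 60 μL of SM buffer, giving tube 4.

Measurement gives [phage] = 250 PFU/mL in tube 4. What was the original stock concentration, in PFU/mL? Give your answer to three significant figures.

3.00 × 10^6 PFU/mL

Step 1: 0.3 mL brought to 7.5 mL → factor 7.5/0.3 = 25
Step 2: 0.6 mL + 8.4 mL = 9 mL total → factor 9/0.6 = 15
Step 3: 0.8 mL + 5.6 mL = 6.4 mL total → factor 6.4/0.8 = 8
Step 4: 20 μL + 60 μL = 80 μL total → factor 80/20 = 4
Overall dilution factor = 25 × 15 × 8 × 4 = 12000
Stock = 250 PFU/mL × 12000 = 3.00 × 10^6 PFU/mL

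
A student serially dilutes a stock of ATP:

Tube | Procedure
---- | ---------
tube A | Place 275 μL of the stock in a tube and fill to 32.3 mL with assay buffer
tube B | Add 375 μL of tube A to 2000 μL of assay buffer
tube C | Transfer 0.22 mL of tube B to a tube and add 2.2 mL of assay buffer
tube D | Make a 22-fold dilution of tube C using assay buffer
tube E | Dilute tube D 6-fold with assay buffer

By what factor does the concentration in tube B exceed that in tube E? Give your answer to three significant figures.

1.45 × 10^3

Step 1: 275 μL brought to 32.3 mL → factor 32300/275 = 117.45
Step 2: 375 μL + 2000 μL = 2375 μL total → factor 2375/375 = 6.3333
Step 3: 0.22 mL + 2.2 mL = 2.42 mL total → factor 2.42/0.22 = 11
Step 4: 22-fold → factor 22
Step 5: 6-fold → factor 6
Dilution factor to tube B = 743.88; to tube E = 1.0801 × 10^6
[tube B]/[tube E] = (factor to tube E)/(factor to tube B) = 1.0801 × 10^6/743.88 = 1.45 × 10^3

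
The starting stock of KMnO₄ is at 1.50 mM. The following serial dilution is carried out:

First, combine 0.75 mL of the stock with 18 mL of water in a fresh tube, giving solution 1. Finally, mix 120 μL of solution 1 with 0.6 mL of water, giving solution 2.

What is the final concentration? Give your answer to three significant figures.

0.0100 mM

Step 1: 0.75 mL + 18 mL = 18.75 mL total → factor 18.75/0.75 = 25
Step 2: 120 μL + 0.6 mL = 720 μL total → factor 720/120 = 6
Overall dilution factor = 25 × 6 = 150
Final = 1.50 mM / 150 = 0.0100 mM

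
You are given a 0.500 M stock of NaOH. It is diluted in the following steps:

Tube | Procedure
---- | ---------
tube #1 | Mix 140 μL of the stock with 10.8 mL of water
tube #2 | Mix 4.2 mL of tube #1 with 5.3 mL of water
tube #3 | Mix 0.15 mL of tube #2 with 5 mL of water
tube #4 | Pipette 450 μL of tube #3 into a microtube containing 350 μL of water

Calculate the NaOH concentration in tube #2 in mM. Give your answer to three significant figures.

2.83 mM

Step 1: 140 μL + 10.8 mL = 10940 μL total → factor 10940/140 = 78.143
Step 2: 4.2 mL + 5.3 mL = 9.5 mL total → factor 9.5/4.2 = 2.2619
Dilution factor through tube #2 = 78.143 × 2.2619 = 176.75
[tube #2] = 0.500 M / 176.75 = 0.002829 M = 2.83 mM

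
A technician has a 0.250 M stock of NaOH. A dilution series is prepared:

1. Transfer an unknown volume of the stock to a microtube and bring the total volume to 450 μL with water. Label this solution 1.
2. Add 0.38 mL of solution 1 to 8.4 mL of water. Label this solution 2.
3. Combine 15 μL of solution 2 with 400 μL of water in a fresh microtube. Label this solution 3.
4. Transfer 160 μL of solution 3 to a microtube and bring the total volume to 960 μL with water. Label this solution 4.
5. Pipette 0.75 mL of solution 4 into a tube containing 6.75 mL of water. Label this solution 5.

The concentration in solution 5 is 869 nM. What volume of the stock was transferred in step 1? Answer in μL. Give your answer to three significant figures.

Step 1: v brought to 450 μL → factor = 450 μL/v
Step 2: 0.38 mL + 8.4 mL = 8.78 mL total → factor 8.78/0.38 = 23.105
Step 3: 15 μL + 400 μL = 415 μL total → factor 415/15 = 27.667
Step 4: 160 μL brought to 960 μL → factor 960/160 = 6
Step 5: 0.75 mL + 6.75 mL = 7.5 mL total → factor 7.5/0.75 = 10
Product of known-step factors = 38355
Overall factor = 0.250 M / (869 nM) = 2.8769 × 10^5
Step-1 factor = 2.8769 × 10^5 / 38355 = 7.5007
v = 450 μL / 7.5007 = 60.0 μL

60.0 μL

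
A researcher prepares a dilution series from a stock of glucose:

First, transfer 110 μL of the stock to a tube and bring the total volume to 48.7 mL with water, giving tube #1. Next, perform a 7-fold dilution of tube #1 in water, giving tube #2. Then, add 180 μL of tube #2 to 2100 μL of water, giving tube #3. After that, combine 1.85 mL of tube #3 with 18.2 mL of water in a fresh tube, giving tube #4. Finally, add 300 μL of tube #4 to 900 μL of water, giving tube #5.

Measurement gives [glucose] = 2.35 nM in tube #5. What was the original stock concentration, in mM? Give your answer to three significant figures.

4.00 mM

Step 1: 110 μL brought to 48.7 mL → factor 48700/110 = 442.73
Step 2: 7-fold → factor 7
Step 3: 180 μL + 2100 μL = 2280 μL total → factor 2280/180 = 12.667
Step 4: 1.85 mL + 18.2 mL = 20.05 mL total → factor 20.05/1.85 = 10.838
Step 5: 300 μL + 900 μL = 1200 μL total → factor 1200/300 = 4
Overall dilution factor = 442.73 × 7 × 12.667 × 10.838 × 4 = 1.7018 × 10^6
Stock = 2.35 nM × 1.7018 × 10^6 = 3.999 × 10^6 nM = 4.00 mM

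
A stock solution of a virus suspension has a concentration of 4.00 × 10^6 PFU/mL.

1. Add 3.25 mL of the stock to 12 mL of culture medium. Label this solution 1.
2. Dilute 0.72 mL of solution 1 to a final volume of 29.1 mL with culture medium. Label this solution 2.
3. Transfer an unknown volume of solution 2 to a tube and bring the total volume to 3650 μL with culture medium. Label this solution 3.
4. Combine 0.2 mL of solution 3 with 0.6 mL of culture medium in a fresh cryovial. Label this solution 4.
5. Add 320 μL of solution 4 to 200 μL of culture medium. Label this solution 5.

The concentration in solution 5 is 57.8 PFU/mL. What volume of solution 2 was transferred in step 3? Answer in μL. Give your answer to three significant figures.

65.0 μL

Step 1: 3.25 mL + 12 mL = 15.25 mL total → factor 15.25/3.25 = 4.6923
Step 2: 0.72 mL brought to 29.1 mL → factor 29.1/0.72 = 40.417
Step 3: v brought to 3650 μL → factor = 3650 μL/v
Step 4: 0.2 mL + 0.6 mL = 0.8 mL total → factor 0.8/0.2 = 4
Step 5: 320 μL + 200 μL = 520 μL total → factor 520/320 = 1.625
Product of known-step factors = 1232.7
Overall factor = 4.00 × 10^6 PFU/mL / (57.8 PFU/mL) = 69204
Step-3 factor = 69204 / 1232.7 = 56.14
v = 3650 μL / 56.14 = 65.0 μL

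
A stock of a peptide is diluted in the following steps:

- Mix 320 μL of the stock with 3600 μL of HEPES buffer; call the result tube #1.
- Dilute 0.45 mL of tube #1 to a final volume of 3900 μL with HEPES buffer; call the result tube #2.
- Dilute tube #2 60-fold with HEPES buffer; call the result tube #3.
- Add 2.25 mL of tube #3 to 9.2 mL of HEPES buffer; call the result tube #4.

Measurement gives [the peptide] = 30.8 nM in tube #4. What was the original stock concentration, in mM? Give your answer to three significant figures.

Step 1: 320 μL + 3600 μL = 3920 μL total → factor 3920/320 = 12.25
Step 2: 0.45 mL brought to 3900 μL → factor 3.9/0.45 = 8.6667
Step 3: 60-fold → factor 60
Step 4: 2.25 mL + 9.2 mL = 11.45 mL total → factor 11.45/2.25 = 5.0889
Overall dilution factor = 12.25 × 8.6667 × 60 × 5.0889 = 32416
Stock = 30.8 nM × 32416 = 9.984 × 10^5 nM = 0.998 mM

0.998 mM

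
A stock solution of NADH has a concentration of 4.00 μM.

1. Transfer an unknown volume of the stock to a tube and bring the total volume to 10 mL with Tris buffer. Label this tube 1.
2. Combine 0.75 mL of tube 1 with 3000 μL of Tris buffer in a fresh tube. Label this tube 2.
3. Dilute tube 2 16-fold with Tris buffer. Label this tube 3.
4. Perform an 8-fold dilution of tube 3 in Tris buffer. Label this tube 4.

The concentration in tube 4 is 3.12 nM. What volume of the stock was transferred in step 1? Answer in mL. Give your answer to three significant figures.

4.99 mL

Step 1: v brought to 10 mL → factor = 10 mL/v
Step 2: 0.75 mL + 3000 μL = 3.75 mL total → factor 3.75/0.75 = 5
Step 3: 16-fold → factor 16
Step 4: 8-fold → factor 8
Product of known-step factors = 640
Overall factor = 4.00 μM / (3.12 nM) = 1282.1
Step-1 factor = 1282.1 / 640 = 2.0032
v = 10 mL / 2.0032 = 4.99 mL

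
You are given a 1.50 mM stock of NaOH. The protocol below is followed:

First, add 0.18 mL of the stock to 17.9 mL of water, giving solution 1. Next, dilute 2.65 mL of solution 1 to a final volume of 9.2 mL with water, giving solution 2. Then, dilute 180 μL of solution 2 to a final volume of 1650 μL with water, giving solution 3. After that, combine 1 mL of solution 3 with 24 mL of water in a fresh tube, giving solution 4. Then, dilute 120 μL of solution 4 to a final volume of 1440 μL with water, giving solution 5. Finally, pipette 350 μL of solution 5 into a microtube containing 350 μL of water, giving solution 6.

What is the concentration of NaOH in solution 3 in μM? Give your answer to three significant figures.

0.469 μM

Step 1: 0.18 mL + 17.9 mL = 18.08 mL total → factor 18.08/0.18 = 100.44
Step 2: 2.65 mL brought to 9.2 mL → factor 9.2/2.65 = 3.4717
Step 3: 180 μL brought to 1650 μL → factor 1650/180 = 9.1667
Dilution factor through solution 3 = 100.44 × 3.4717 × 9.1667 = 3196.5
[solution 3] = 1.50 mM / 3196.5 = 0.0004693 mM = 0.469 μM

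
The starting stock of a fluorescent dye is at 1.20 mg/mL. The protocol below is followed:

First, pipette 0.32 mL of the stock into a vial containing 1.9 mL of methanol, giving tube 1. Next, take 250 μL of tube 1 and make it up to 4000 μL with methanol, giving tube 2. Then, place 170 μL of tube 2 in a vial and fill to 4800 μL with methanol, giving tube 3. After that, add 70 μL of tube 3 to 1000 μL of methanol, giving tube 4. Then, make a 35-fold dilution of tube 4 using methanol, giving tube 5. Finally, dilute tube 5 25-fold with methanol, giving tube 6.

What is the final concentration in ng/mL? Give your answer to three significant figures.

0.0286 ng/mL

Step 1: 0.32 mL + 1.9 mL = 2.22 mL total → factor 2.22/0.32 = 6.9375
Step 2: 250 μL brought to 4000 μL → factor 4000/250 = 16
Step 3: 170 μL brought to 4800 μL → factor 4800/170 = 28.235
Step 4: 70 μL + 1000 μL = 1070 μL total → factor 1070/70 = 15.286
Step 5: 35-fold → factor 35
Step 6: 25-fold → factor 25
Overall dilution factor = 6.9375 × 16 × 28.235 × 15.286 × 35 × 25 = 4.1919 × 10^7
Final = 1.20 mg/mL / 4.1919 × 10^7 = 2.863 × 10^-8 mg/mL = 0.0286 ng/mL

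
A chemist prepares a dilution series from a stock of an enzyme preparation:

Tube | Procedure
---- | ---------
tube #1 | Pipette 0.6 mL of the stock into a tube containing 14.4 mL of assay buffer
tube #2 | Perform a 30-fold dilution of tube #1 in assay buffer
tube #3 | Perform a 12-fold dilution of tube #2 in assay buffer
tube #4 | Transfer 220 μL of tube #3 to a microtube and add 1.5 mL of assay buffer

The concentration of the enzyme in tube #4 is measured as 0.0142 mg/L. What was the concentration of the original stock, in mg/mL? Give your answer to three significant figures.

Step 1: 0.6 mL + 14.4 mL = 15 mL total → factor 15/0.6 = 25
Step 2: 30-fold → factor 30
Step 3: 12-fold → factor 12
Step 4: 220 μL + 1.5 mL = 1720 μL total → factor 1720/220 = 7.8182
Overall dilution factor = 25 × 30 × 12 × 7.8182 = 70364
Stock = 0.0142 mg/L × 70364 = 999.2 mg/L = 0.999 mg/mL

0.999 mg/mL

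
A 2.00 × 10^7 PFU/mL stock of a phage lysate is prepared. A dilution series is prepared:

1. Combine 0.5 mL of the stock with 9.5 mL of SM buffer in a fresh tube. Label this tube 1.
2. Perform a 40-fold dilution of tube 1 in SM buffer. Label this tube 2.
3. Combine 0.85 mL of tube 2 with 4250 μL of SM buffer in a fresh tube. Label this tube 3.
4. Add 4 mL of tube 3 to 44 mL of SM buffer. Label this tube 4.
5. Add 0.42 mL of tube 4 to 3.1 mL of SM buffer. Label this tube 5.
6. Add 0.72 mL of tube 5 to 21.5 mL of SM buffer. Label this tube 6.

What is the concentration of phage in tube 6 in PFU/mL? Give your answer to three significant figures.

Step 1: 0.5 mL + 9.5 mL = 10 mL total → factor 10/0.5 = 20
Step 2: 40-fold → factor 40
Step 3: 0.85 mL + 4250 μL = 5.1 mL total → factor 5.1/0.85 = 6
Step 4: 4 mL + 44 mL = 48 mL total → factor 48/4 = 12
Step 5: 0.42 mL + 3.1 mL = 3.52 mL total → factor 3.52/0.42 = 8.381
Step 6: 0.72 mL + 21.5 mL = 22.22 mL total → factor 22.22/0.72 = 30.861
Overall dilution factor = 20 × 40 × 6 × 12 × 8.381 × 30.861 = 1.4898 × 10^7
Final = 2.00 × 10^7 PFU/mL / 1.4898 × 10^7 = 1.34 PFU/mL

1.34 PFU/mL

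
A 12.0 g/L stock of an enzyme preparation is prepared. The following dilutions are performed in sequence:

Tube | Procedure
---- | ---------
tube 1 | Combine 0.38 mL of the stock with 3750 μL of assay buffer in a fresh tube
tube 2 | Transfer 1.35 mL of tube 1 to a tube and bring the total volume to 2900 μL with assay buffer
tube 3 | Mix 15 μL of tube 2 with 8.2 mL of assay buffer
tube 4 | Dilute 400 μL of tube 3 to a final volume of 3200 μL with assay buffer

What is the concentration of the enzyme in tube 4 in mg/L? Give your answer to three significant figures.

0.117 mg/L

Step 1: 0.38 mL + 3750 μL = 4.13 mL total → factor 4.13/0.38 = 10.868
Step 2: 1.35 mL brought to 2900 μL → factor 2.9/1.35 = 2.1481
Step 3: 15 μL + 8.2 mL = 8215 μL total → factor 8215/15 = 547.67
Step 4: 400 μL brought to 3200 μL → factor 3200/400 = 8
Overall dilution factor = 10.868 × 2.1481 × 547.67 × 8 = 1.0229 × 10^5
Final = 12.0 g/L / 1.0229 × 10^5 = 0.0001173 g/L = 0.117 mg/L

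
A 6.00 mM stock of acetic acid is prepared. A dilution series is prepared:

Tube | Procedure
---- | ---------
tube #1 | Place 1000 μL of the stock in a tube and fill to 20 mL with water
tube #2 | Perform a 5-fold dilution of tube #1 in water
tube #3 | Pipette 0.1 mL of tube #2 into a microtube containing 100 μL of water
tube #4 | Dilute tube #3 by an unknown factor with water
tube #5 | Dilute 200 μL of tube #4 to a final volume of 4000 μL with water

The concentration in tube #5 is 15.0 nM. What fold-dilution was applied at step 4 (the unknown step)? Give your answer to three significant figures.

100-fold

Step 1: 1000 μL brought to 20 mL → factor 20000/1000 = 20
Step 2: 5-fold → factor 5
Step 3: 0.1 mL + 100 μL = 0.2 mL total → factor 0.2/0.1 = 2
Step 4: unknown factor x
Step 5: 200 μL brought to 4000 μL → factor 4000/200 = 20
Product of known-step factors = 4000
Overall factor = 6.00 mM / (15.0 nM) = 4 × 10^5
x = 4 × 10^5 / 4000 = 100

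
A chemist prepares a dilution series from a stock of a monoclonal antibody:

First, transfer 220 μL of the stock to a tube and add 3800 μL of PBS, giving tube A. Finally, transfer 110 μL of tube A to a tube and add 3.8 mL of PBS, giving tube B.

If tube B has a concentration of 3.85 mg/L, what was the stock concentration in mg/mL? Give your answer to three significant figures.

Step 1: 220 μL + 3800 μL = 4020 μL total → factor 4020/220 = 18.273
Step 2: 110 μL + 3.8 mL = 3910 μL total → factor 3910/110 = 35.545
Overall dilution factor = 18.273 × 35.545 = 649.51
Stock = 3.85 mg/L × 649.51 = 2501 mg/L = 2.50 mg/mL

2.50 mg/mL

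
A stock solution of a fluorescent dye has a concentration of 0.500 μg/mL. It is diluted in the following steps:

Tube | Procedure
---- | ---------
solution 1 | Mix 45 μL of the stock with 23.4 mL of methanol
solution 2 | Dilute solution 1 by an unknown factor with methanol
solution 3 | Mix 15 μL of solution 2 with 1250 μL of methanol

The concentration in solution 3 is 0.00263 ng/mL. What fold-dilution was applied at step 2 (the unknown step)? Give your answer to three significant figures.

4.33-fold

Step 1: 45 μL + 23.4 mL = 23445 μL total → factor 23445/45 = 521
Step 2: unknown factor x
Step 3: 15 μL + 1250 μL = 1265 μL total → factor 1265/15 = 84.333
Product of known-step factors = 43938
Overall factor = 0.500 μg/mL / (0.00263 ng/mL) = 1.9011 × 10^5
x = 1.9011 × 10^5 / 43938 = 4.33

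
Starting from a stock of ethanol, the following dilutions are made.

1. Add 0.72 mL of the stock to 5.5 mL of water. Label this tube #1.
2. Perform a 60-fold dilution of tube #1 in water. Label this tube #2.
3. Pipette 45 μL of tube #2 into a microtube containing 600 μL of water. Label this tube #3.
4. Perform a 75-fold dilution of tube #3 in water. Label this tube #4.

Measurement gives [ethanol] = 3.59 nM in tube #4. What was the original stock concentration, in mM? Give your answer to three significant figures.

Step 1: 0.72 mL + 5.5 mL = 6.22 mL total → factor 6.22/0.72 = 8.6389
Step 2: 60-fold → factor 60
Step 3: 45 μL + 600 μL = 645 μL total → factor 645/45 = 14.333
Step 4: 75-fold → factor 75
Overall dilution factor = 8.6389 × 60 × 14.333 × 75 = 5.5721 × 10^5
Stock = 3.59 nM × 5.5721 × 10^5 = 2.000 × 10^6 nM = 2.00 mM

2.00 mM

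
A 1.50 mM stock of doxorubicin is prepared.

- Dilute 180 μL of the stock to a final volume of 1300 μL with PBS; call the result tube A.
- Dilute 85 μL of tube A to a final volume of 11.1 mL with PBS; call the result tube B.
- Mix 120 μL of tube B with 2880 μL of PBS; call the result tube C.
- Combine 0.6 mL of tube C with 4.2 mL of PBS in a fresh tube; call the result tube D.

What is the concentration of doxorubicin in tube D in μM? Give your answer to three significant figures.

0.00795 μM

Step 1: 180 μL brought to 1300 μL → factor 1300/180 = 7.2222
Step 2: 85 μL brought to 11.1 mL → factor 11100/85 = 130.59
Step 3: 120 μL + 2880 μL = 3000 μL total → factor 3000/120 = 25
Step 4: 0.6 mL + 4.2 mL = 4.8 mL total → factor 4.8/0.6 = 8
Overall dilution factor = 7.2222 × 130.59 × 25 × 8 = 1.8863 × 10^5
Final = 1.50 mM / 1.8863 × 10^5 = 7.952 × 10^-6 mM = 0.00795 μM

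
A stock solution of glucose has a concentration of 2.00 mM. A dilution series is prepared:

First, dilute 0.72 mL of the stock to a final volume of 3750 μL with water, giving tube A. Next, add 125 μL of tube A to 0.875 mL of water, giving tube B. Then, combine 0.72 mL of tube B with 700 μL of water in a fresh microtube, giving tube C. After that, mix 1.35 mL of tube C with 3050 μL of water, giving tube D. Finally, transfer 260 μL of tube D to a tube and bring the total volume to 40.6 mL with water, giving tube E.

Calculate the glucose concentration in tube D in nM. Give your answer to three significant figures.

Step 1: 0.72 mL brought to 3750 μL → factor 3.75/0.72 = 5.2083
Step 2: 125 μL + 0.875 mL = 1000 μL total → factor 1000/125 = 8
Step 3: 0.72 mL + 700 μL = 1.42 mL total → factor 1.42/0.72 = 1.9722
Step 4: 1.35 mL + 3050 μL = 4.4 mL total → factor 4.4/1.35 = 3.2593
Dilution factor through tube D = 5.2083 × 8 × 1.9722 × 3.2593 = 267.83
[tube D] = 2.00 mM / 267.83 = 0.007467 mM = 7.47 × 10^3 nM

7.47 × 10^3 nM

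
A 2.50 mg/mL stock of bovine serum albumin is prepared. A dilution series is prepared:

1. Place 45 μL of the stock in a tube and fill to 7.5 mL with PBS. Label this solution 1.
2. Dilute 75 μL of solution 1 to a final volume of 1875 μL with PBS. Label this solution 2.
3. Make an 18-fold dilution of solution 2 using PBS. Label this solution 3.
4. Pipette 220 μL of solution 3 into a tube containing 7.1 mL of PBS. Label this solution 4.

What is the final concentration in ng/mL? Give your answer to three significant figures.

1.00 ng/mL

Step 1: 45 μL brought to 7.5 mL → factor 7500/45 = 166.67
Step 2: 75 μL brought to 1875 μL → factor 1875/75 = 25
Step 3: 18-fold → factor 18
Step 4: 220 μL + 7.1 mL = 7320 μL total → factor 7320/220 = 33.273
Overall dilution factor = 166.67 × 25 × 18 × 33.273 = 2.4955 × 10^6
Final = 2.50 mg/mL / 2.4955 × 10^6 = 1.002 × 10^-6 mg/mL = 1.00 ng/mL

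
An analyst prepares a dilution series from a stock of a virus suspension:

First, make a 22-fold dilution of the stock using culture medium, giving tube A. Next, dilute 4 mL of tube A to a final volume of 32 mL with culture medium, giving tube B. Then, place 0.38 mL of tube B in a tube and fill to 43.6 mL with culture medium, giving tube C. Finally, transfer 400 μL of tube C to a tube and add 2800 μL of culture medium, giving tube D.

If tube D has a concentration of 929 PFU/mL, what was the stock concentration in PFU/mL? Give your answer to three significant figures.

Step 1: 22-fold → factor 22
Step 2: 4 mL brought to 32 mL → factor 32/4 = 8
Step 3: 0.38 mL brought to 43.6 mL → factor 43.6/0.38 = 114.74
Step 4: 400 μL + 2800 μL = 3200 μL total → factor 3200/400 = 8
Overall dilution factor = 22 × 8 × 114.74 × 8 = 1.6155 × 10^5
Stock = 929 PFU/mL × 1.6155 × 10^5 = 1.50 × 10^8 PFU/mL

1.50 × 10^8 PFU/mL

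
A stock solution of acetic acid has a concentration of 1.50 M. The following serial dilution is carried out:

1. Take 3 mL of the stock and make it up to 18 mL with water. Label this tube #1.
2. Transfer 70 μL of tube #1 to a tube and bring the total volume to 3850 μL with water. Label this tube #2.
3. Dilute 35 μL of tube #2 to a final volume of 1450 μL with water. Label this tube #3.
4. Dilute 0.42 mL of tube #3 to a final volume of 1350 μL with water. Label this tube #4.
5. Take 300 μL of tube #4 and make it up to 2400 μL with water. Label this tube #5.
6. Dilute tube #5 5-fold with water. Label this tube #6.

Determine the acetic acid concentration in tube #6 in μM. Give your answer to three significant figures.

Step 1: 3 mL brought to 18 mL → factor 18/3 = 6
Step 2: 70 μL brought to 3850 μL → factor 3850/70 = 55
Step 3: 35 μL brought to 1450 μL → factor 1450/35 = 41.429
Step 4: 0.42 mL brought to 1350 μL → factor 1.35/0.42 = 3.2143
Step 5: 300 μL brought to 2400 μL → factor 2400/300 = 8
Step 6: 5-fold → factor 5
Overall dilution factor = 6 × 55 × 41.429 × 3.2143 × 8 × 5 = 1.7578 × 10^6
Final = 1.50 M / 1.7578 × 10^6 = 8.534 × 10^-7 M = 0.853 μM

0.853 μM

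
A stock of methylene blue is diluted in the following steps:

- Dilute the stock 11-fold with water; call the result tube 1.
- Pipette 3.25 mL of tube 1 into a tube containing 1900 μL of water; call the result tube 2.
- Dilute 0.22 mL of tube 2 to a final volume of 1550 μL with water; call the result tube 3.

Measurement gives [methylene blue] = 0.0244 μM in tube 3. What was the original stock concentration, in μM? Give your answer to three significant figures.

3.00 μM

Step 1: 11-fold → factor 11
Step 2: 3.25 mL + 1900 μL = 5.15 mL total → factor 5.15/3.25 = 1.5846
Step 3: 0.22 mL brought to 1550 μL → factor 1.55/0.22 = 7.0455
Overall dilution factor = 11 × 1.5846 × 7.0455 = 122.81
Stock = 0.0244 μM × 122.81 = 3.00 μM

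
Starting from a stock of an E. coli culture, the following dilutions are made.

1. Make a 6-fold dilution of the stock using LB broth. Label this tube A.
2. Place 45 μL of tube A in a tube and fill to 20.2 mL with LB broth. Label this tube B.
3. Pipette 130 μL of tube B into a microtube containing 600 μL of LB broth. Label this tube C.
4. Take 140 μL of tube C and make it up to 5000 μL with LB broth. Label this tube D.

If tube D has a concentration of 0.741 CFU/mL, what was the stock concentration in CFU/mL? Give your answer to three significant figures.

Step 1: 6-fold → factor 6
Step 2: 45 μL brought to 20.2 mL → factor 20200/45 = 448.89
Step 3: 130 μL + 600 μL = 730 μL total → factor 730/130 = 5.6154
Step 4: 140 μL brought to 5000 μL → factor 5000/140 = 35.714
Overall dilution factor = 6 × 448.89 × 5.6154 × 35.714 = 5.4015 × 10^5
Stock = 0.741 CFU/mL × 5.4015 × 10^5 = 4.00 × 10^5 CFU/mL

4.00 × 10^5 CFU/mL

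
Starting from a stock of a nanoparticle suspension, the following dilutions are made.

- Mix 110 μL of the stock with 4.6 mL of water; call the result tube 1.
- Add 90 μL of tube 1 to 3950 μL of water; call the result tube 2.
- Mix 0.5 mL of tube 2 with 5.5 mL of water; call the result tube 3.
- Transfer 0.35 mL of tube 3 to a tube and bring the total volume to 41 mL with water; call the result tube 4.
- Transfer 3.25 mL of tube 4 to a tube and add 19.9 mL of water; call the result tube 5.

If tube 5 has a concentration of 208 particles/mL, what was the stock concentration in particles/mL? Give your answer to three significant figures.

4.00 × 10^9 particles/mL

Step 1: 110 μL + 4.6 mL = 4710 μL total → factor 4710/110 = 42.818
Step 2: 90 μL + 3950 μL = 4040 μL total → factor 4040/90 = 44.889
Step 3: 0.5 mL + 5.5 mL = 6 mL total → factor 6/0.5 = 12
Step 4: 0.35 mL brought to 41 mL → factor 41/0.35 = 117.14
Step 5: 3.25 mL + 19.9 mL = 23.15 mL total → factor 23.15/3.25 = 7.1231
Overall dilution factor = 42.818 × 44.889 × 12 × 117.14 × 7.1231 = 1.9246 × 10^7
Stock = 208 particles/mL × 1.9246 × 10^7 = 4.00 × 10^9 particles/mL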